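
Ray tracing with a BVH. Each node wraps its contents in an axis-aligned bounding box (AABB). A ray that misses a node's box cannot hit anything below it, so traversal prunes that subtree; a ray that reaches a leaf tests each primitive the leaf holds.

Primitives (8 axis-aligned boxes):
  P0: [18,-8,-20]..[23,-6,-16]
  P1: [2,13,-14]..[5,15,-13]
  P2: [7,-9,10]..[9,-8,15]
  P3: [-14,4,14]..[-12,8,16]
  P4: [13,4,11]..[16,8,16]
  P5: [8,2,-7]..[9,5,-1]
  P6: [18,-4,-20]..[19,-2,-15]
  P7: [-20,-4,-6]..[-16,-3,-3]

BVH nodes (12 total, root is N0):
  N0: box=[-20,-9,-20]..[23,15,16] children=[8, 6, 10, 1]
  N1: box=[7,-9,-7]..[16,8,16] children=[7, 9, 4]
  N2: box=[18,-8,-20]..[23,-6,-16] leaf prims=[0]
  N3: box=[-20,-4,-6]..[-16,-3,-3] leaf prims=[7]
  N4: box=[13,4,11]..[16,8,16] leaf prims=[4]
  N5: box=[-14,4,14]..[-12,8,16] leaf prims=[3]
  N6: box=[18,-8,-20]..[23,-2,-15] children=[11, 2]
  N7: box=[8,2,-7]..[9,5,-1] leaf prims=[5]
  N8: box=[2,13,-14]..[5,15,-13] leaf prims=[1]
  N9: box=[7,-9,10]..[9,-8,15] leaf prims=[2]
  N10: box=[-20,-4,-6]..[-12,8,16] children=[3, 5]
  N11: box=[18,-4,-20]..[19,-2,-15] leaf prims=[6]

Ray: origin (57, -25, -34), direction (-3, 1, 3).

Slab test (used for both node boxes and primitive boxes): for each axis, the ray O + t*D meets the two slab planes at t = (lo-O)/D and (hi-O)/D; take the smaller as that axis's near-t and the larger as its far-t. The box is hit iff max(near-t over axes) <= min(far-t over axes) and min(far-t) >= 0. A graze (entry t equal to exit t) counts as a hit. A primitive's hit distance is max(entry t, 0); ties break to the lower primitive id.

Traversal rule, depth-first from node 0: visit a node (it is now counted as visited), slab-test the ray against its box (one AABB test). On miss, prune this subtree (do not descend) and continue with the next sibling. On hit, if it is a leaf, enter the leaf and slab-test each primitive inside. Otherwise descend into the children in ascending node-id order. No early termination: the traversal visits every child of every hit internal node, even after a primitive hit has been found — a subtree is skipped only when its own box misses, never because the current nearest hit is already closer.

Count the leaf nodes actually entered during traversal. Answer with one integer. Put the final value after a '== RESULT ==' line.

Traverse from the root:
N0 x:[34/3,77/3] y:[16,40] z:[14/3,50/3] -> hit [16,50/3], descend [1, 6, 8, 10]
  N1 x:[41/3,50/3] y:[16,33] z:[9,50/3] -> hit [16,50/3], descend [4, 7, 9]
    N4 x:[41/3,44/3] y:[29,33] z:[15,50/3] -> miss, prune
    N7 x:[16,49/3] y:[27,30] z:[9,11] -> miss, prune
    N9 x:[16,50/3] y:[16,17] z:[44/3,49/3] -> hit [16,49/3] leaf, test {P2@t=16}
  N6 x:[34/3,13] y:[17,23] z:[14/3,19/3] -> miss, prune
  N8 x:[52/3,55/3] y:[38,40] z:[20/3,7] -> miss, prune
  N10 x:[23,77/3] y:[21,33] z:[28/3,50/3] -> miss, prune

order=[0, 1, 4, 7, 9, 6, 8, 10]  |boxes|=8  |leaves|=1  hit=P2

== RESULT ==
1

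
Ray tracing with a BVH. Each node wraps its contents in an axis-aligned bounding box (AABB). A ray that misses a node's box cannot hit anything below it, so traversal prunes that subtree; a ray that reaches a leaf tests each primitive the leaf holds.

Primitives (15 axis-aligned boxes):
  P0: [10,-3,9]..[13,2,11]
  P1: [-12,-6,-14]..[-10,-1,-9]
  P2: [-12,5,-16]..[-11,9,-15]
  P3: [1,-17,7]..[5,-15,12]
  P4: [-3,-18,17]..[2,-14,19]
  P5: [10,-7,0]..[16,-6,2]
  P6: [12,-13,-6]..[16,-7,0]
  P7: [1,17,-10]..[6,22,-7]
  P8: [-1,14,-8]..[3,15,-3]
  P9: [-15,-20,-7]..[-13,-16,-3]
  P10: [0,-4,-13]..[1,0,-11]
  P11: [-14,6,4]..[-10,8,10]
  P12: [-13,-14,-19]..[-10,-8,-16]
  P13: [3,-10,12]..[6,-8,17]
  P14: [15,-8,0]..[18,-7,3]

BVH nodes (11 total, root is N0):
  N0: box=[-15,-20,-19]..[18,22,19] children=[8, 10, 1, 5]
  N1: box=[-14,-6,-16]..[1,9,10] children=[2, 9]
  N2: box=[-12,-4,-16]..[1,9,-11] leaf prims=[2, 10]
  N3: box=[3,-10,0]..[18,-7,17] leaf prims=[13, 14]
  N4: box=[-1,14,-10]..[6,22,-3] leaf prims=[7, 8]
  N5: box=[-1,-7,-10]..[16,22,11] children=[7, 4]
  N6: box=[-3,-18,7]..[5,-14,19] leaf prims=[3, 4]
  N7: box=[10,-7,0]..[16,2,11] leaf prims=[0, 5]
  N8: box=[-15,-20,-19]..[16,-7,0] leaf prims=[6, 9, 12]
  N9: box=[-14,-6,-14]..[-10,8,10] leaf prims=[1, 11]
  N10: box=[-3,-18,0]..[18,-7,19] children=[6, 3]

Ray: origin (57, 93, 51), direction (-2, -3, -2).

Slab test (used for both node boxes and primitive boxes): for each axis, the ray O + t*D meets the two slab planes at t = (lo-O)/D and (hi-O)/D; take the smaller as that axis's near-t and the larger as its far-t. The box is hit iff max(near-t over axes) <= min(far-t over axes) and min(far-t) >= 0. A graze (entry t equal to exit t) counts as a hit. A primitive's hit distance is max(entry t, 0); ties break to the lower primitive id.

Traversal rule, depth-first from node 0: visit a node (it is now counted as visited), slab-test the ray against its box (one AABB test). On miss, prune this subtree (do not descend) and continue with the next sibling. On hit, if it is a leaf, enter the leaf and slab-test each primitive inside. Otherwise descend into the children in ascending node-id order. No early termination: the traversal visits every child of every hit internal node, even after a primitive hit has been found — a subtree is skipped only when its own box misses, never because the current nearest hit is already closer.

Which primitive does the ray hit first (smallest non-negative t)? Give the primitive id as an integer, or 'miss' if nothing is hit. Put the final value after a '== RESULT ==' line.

Traverse from the root:
N0 x:[39/2,36] y:[71/3,113/3] z:[16,35] -> hit [71/3,35], descend [1, 5, 8, 10]
  N1 x:[28,71/2] y:[28,33] z:[41/2,67/2] -> hit [28,33], descend [2, 9]
    N2 x:[28,69/2] y:[28,97/3] z:[31,67/2] -> hit [31,97/3] leaf, test {P2(miss), P10(miss)}
    N9 x:[67/2,71/2] y:[85/3,33] z:[41/2,65/2] -> miss, prune
  N5 x:[41/2,29] y:[71/3,100/3] z:[20,61/2] -> hit [71/3,29], descend [4, 7]
    N4 x:[51/2,29] y:[71/3,79/3] z:[27,61/2] -> miss, prune
    N7 x:[41/2,47/2] y:[91/3,100/3] z:[20,51/2] -> miss, prune
  N8 x:[41/2,36] y:[100/3,113/3] z:[51/2,35] -> hit [100/3,35] leaf, test {P6(miss), P9(miss), P12@t=101/3}
  N10 x:[39/2,30] y:[100/3,37] z:[16,51/2] -> miss, prune

Summary -> nodes [0, 1, 2, 9, 5, 4, 7, 8, 10]; box-tests=9; leaf-entries=2; first=P12

== RESULT ==
12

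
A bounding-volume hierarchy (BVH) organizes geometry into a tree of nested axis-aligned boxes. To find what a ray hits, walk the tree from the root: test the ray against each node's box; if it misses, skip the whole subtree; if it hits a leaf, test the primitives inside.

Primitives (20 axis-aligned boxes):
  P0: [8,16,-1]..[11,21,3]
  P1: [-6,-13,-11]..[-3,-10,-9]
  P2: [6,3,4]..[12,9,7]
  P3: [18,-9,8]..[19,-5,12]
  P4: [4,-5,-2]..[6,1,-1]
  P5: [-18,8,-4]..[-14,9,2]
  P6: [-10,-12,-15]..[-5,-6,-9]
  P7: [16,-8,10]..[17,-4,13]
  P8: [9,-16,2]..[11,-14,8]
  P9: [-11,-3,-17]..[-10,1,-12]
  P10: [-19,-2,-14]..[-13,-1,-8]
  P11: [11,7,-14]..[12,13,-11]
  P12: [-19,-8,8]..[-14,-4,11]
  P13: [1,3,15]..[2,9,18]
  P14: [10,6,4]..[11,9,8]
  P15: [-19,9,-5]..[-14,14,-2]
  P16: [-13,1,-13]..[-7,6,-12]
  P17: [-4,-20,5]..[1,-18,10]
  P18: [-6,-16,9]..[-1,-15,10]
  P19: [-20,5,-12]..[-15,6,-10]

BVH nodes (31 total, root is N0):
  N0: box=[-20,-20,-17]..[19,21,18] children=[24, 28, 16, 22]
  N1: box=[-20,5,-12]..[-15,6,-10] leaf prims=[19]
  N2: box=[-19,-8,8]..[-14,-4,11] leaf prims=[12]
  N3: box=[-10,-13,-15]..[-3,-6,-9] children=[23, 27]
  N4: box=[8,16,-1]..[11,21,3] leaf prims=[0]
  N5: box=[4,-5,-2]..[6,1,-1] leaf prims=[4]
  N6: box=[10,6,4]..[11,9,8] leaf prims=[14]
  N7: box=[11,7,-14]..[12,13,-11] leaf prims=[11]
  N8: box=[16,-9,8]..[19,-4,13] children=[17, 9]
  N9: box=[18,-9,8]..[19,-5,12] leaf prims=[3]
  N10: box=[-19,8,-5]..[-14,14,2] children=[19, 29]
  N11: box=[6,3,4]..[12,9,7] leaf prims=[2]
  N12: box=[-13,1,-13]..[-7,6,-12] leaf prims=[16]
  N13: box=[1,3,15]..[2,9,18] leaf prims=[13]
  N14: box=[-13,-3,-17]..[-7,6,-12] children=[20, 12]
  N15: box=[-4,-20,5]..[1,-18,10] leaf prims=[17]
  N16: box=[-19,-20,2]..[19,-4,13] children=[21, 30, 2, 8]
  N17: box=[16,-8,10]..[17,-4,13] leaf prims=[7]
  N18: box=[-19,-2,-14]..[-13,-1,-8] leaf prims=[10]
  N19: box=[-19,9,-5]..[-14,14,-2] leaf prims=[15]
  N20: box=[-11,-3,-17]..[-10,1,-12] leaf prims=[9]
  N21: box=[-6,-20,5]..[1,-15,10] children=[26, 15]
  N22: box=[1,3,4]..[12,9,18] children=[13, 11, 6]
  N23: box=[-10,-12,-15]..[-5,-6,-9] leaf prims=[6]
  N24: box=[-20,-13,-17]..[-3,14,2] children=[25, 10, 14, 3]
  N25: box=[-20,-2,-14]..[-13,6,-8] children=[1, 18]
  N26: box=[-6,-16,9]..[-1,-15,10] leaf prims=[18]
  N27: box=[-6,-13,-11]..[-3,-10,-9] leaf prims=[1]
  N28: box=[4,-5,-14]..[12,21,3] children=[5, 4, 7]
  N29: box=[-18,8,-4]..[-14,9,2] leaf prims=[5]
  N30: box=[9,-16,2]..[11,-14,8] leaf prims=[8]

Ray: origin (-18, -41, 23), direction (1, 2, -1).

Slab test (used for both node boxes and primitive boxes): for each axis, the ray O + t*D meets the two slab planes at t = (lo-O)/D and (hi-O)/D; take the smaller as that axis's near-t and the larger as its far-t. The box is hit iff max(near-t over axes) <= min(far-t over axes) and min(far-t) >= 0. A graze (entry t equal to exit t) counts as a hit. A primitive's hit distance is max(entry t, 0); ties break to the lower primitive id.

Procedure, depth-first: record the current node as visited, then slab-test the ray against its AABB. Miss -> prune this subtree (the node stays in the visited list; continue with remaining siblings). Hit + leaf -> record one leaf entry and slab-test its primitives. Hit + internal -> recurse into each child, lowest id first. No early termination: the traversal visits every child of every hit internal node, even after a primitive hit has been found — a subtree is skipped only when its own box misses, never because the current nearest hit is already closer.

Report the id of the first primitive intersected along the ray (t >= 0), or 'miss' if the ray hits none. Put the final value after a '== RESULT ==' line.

Walk:
N0 x:[-2,37] y:[21/2,31] z:[5,40] -> hit [21/2,31], descend [16, 22, 24, 28]
  N16 x:[-1,37] y:[21/2,37/2] z:[10,21] -> hit [21/2,37/2], descend [2, 8, 21, 30]
    N2 x:[-1,4] y:[33/2,37/2] z:[12,15] -> miss, prune
    N8 x:[34,37] y:[16,37/2] z:[10,15] -> miss, prune
    N21 x:[12,19] y:[21/2,13] z:[13,18] -> hit [13,13], descend [15, 26]
      N15 x:[14,19] y:[21/2,23/2] z:[13,18] -> miss, prune
      N26 x:[12,17] y:[25/2,13] z:[13,14] -> hit [13,13] leaf, test {P18@t=13}
    N30 x:[27,29] y:[25/2,27/2] z:[15,21] -> miss, prune
  N22 x:[19,30] y:[22,25] z:[5,19] -> miss, prune
  N24 x:[-2,15] y:[14,55/2] z:[21,40] -> miss, prune
  N28 x:[22,30] y:[18,31] z:[20,37] -> hit [22,30], descend [4, 5, 7]
    N4 x:[26,29] y:[57/2,31] z:[20,24] -> miss, prune
    N5 x:[22,24] y:[18,21] z:[24,25] -> miss, prune
    N7 x:[29,30] y:[24,27] z:[34,37] -> miss, prune

14 AABB tests over nodes [0, 16, 2, 8, 21, 15, 26, 30, 22, 24, 28, 4, 5, 7]; 1 leaf entered; closest P18.

== RESULT ==
18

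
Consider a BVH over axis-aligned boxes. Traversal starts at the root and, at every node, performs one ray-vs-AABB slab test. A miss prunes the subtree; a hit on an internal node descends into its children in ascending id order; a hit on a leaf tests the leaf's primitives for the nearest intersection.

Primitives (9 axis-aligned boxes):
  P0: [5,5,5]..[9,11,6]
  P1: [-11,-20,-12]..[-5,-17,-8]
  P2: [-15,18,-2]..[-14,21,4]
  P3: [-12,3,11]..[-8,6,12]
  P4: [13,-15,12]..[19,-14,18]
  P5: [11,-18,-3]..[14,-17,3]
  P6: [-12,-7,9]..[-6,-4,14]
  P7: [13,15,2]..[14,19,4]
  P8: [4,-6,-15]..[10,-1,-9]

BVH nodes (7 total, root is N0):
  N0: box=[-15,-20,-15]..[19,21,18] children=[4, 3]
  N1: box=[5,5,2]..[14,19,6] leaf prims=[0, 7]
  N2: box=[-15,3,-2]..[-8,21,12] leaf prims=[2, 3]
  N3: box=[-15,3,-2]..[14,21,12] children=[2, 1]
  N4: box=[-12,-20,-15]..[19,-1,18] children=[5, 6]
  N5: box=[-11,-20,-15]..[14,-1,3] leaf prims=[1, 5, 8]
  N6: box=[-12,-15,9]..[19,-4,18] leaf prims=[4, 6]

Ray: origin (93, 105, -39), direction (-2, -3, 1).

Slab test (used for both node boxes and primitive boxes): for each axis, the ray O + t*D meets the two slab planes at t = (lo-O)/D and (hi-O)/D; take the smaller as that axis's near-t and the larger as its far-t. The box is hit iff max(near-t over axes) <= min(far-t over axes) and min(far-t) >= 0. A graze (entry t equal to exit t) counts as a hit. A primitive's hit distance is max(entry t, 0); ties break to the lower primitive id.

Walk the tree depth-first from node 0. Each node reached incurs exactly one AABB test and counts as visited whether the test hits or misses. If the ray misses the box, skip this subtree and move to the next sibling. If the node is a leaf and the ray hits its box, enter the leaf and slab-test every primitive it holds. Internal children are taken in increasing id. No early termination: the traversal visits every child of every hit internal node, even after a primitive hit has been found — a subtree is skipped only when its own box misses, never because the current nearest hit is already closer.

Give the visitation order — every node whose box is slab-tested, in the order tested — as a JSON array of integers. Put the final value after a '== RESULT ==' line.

Trace the traversal:
N0 x:[37,54] y:[28,125/3] z:[24,57] -> hit [37,125/3], descend [3, 4]
  N3 x:[79/2,54] y:[28,34] z:[37,51] -> miss, prune
  N4 x:[37,105/2] y:[106/3,125/3] z:[24,57] -> hit [37,125/3], descend [5, 6]
    N5 x:[79/2,52] y:[106/3,125/3] z:[24,42] -> hit [79/2,125/3] leaf, test {P1(miss), P5@t=122/3, P8(miss)}
    N6 x:[37,105/2] y:[109/3,40] z:[48,57] -> miss, prune

Summary -> nodes [0, 3, 4, 5, 6]; box-tests=5; leaf-entries=1; first=P5

== RESULT ==
[0, 3, 4, 5, 6]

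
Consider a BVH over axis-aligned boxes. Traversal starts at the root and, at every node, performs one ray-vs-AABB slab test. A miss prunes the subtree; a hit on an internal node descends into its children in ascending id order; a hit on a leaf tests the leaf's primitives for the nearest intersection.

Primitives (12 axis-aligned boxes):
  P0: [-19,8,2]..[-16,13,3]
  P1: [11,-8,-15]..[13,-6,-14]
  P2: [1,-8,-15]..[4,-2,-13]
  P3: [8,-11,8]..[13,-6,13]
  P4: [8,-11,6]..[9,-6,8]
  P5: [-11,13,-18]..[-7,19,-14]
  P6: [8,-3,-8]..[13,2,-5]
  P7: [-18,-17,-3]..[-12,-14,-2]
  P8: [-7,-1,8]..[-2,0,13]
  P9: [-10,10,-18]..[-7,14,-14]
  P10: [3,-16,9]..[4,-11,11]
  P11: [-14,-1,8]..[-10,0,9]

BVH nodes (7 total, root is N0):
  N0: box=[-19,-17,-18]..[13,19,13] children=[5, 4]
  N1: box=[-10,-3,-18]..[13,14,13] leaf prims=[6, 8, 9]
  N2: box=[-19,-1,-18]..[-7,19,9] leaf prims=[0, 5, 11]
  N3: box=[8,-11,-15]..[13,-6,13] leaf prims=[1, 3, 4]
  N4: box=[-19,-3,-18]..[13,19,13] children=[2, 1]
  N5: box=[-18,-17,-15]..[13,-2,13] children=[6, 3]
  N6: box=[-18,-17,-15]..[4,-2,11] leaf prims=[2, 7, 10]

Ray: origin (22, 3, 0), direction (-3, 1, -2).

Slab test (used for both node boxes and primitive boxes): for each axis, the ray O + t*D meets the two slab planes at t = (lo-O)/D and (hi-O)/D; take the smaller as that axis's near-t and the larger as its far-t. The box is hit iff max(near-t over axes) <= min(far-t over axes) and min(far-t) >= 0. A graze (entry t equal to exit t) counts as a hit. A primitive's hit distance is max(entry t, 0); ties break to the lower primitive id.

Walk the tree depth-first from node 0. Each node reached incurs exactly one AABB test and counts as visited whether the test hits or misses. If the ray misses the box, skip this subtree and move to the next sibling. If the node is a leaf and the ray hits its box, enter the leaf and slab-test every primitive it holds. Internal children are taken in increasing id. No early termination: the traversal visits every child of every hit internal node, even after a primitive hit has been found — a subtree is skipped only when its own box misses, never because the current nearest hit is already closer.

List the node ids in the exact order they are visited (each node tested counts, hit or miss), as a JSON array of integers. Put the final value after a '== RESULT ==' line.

Trace the traversal:
N0 x:[3,41/3] y:[-20,16] z:[-13/2,9] -> hit [3,9], descend [4, 5]
  N4 x:[3,41/3] y:[-6,16] z:[-13/2,9] -> hit [3,9], descend [1, 2]
    N1 x:[3,32/3] y:[-6,11] z:[-13/2,9] -> hit [3,9] leaf, test {P6(miss), P8(miss), P9(miss)}
    N2 x:[29/3,41/3] y:[-4,16] z:[-9/2,9] -> miss, prune
  N5 x:[3,40/3] y:[-20,-5] z:[-13/2,15/2] -> miss, prune

Summary -> nodes [0, 4, 1, 2, 5]; box-tests=5; leaf-entries=1; first=miss

== RESULT ==
[0, 4, 1, 2, 5]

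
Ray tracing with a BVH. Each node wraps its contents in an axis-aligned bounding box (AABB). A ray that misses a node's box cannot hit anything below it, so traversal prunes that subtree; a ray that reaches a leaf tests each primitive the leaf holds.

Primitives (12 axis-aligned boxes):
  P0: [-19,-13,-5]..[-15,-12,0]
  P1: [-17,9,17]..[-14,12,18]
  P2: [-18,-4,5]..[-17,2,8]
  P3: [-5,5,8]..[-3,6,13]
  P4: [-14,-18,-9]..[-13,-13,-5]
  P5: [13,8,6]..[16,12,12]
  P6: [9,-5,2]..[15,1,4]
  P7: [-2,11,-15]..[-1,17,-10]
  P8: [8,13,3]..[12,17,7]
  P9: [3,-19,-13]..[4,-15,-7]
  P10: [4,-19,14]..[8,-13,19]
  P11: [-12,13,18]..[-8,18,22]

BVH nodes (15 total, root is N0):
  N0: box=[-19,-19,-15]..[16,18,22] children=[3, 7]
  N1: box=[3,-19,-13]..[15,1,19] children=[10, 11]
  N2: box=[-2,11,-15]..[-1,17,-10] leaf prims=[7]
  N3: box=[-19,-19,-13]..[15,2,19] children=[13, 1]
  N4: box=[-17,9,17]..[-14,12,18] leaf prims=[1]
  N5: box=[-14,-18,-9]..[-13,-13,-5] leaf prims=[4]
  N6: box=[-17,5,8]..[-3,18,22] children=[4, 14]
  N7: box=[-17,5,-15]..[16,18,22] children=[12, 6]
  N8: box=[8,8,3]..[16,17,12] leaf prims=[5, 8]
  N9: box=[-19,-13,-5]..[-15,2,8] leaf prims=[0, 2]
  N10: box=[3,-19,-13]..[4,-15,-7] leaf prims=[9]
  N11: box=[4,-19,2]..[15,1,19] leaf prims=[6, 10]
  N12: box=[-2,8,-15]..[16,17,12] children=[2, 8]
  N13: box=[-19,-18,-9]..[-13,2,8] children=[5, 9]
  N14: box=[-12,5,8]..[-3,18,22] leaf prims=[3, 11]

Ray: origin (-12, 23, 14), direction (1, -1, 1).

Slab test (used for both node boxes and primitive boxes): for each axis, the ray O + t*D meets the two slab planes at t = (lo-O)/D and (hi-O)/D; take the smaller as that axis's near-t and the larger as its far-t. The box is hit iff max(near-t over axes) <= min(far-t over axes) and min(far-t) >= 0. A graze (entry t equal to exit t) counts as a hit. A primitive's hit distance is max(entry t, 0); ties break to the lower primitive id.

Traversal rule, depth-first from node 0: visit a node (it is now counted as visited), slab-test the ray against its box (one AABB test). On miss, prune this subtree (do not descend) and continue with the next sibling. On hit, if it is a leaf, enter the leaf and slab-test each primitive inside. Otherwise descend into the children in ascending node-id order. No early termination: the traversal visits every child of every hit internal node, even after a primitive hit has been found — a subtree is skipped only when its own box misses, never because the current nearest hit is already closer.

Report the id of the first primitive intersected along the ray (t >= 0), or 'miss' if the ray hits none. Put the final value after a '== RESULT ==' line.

Walk:
N0 x:[-7,28] y:[5,42] z:[-29,8] -> hit [5,8], descend [3, 7]
  N3 x:[-7,27] y:[21,42] z:[-27,5] -> miss, prune
  N7 x:[-5,28] y:[5,18] z:[-29,8] -> hit [5,8], descend [6, 12]
    N6 x:[-5,9] y:[5,18] z:[-6,8] -> hit [5,8], descend [4, 14]
      N4 x:[-5,-2] y:[11,14] z:[3,4] -> miss, prune
      N14 x:[0,9] y:[5,18] z:[-6,8] -> hit [5,8] leaf, test {P3(miss), P11(miss)}
    N12 x:[10,28] y:[6,15] z:[-29,-2] -> miss, prune

Visited [0, 3, 7, 6, 4, 14, 12]. Tests: 7 box, 1 leaf. Nearest: miss.

== RESULT ==
miss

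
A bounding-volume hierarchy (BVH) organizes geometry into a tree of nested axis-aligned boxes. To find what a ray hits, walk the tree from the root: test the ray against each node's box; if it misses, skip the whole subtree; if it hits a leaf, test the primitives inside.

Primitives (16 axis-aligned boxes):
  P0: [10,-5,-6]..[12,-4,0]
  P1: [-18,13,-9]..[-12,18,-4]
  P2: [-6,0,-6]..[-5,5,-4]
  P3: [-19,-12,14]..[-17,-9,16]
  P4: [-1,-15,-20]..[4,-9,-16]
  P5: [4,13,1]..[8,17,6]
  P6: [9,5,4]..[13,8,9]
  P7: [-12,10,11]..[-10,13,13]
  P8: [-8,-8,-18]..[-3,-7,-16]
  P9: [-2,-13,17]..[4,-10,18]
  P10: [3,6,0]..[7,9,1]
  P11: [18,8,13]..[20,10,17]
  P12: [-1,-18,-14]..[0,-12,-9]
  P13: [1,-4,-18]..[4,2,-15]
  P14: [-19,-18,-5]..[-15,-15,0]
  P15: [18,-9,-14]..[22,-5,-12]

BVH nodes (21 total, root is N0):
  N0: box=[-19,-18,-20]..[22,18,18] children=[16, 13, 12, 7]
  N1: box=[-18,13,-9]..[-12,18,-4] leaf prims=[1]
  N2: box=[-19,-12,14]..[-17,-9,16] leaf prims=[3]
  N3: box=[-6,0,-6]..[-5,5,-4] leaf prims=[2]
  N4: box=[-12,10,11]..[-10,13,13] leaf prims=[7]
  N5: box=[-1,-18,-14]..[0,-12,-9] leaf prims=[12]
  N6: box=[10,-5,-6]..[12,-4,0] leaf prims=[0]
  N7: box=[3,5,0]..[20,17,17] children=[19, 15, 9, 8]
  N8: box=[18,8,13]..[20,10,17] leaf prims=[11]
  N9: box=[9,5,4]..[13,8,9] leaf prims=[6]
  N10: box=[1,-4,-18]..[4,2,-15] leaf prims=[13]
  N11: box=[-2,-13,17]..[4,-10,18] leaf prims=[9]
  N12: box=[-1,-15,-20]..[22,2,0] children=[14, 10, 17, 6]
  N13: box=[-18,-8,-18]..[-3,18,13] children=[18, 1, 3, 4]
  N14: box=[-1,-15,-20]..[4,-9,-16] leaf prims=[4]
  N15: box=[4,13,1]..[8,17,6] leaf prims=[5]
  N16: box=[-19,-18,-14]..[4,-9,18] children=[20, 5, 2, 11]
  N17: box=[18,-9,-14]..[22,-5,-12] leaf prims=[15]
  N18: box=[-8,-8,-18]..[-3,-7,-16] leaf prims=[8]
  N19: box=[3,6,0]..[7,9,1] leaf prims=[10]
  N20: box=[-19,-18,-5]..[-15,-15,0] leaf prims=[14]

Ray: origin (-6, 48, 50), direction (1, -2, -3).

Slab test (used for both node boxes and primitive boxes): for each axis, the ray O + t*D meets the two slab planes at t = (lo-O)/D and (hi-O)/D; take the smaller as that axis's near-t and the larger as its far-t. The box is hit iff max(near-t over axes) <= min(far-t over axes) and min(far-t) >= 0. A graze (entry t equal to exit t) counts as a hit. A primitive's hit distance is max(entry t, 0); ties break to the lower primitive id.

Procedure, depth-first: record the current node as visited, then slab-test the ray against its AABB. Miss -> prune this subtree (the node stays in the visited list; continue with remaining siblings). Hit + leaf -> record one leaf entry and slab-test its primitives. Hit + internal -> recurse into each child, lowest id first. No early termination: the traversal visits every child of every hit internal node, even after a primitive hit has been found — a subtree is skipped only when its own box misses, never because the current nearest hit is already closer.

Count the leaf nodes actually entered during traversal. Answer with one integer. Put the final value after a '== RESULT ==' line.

Trace the traversal:
N0 x:[-13,28] y:[15,33] z:[32/3,70/3] -> hit [15,70/3], descend [7, 12, 13, 16]
  N7 x:[9,26] y:[31/2,43/2] z:[11,50/3] -> hit [31/2,50/3], descend [8, 9, 15, 19]
    N8 x:[24,26] y:[19,20] z:[11,37/3] -> miss, prune
    N9 x:[15,19] y:[20,43/2] z:[41/3,46/3] -> miss, prune
    N15 x:[10,14] y:[31/2,35/2] z:[44/3,49/3] -> miss, prune
    N19 x:[9,13] y:[39/2,21] z:[49/3,50/3] -> miss, prune
  N12 x:[5,28] y:[23,63/2] z:[50/3,70/3] -> hit [23,70/3], descend [6, 10, 14, 17]
    N6 x:[16,18] y:[26,53/2] z:[50/3,56/3] -> miss, prune
    N10 x:[7,10] y:[23,26] z:[65/3,68/3] -> miss, prune
    N14 x:[5,10] y:[57/2,63/2] z:[22,70/3] -> miss, prune
    N17 x:[24,28] y:[53/2,57/2] z:[62/3,64/3] -> miss, prune
  N13 x:[-12,3] y:[15,28] z:[37/3,68/3] -> miss, prune
  N16 x:[-13,10] y:[57/2,33] z:[32/3,64/3] -> miss, prune

Summary -> nodes [0, 7, 8, 9, 15, 19, 12, 6, 10, 14, 17, 13, 16]; box-tests=13; leaf-entries=0; first=miss

== RESULT ==
0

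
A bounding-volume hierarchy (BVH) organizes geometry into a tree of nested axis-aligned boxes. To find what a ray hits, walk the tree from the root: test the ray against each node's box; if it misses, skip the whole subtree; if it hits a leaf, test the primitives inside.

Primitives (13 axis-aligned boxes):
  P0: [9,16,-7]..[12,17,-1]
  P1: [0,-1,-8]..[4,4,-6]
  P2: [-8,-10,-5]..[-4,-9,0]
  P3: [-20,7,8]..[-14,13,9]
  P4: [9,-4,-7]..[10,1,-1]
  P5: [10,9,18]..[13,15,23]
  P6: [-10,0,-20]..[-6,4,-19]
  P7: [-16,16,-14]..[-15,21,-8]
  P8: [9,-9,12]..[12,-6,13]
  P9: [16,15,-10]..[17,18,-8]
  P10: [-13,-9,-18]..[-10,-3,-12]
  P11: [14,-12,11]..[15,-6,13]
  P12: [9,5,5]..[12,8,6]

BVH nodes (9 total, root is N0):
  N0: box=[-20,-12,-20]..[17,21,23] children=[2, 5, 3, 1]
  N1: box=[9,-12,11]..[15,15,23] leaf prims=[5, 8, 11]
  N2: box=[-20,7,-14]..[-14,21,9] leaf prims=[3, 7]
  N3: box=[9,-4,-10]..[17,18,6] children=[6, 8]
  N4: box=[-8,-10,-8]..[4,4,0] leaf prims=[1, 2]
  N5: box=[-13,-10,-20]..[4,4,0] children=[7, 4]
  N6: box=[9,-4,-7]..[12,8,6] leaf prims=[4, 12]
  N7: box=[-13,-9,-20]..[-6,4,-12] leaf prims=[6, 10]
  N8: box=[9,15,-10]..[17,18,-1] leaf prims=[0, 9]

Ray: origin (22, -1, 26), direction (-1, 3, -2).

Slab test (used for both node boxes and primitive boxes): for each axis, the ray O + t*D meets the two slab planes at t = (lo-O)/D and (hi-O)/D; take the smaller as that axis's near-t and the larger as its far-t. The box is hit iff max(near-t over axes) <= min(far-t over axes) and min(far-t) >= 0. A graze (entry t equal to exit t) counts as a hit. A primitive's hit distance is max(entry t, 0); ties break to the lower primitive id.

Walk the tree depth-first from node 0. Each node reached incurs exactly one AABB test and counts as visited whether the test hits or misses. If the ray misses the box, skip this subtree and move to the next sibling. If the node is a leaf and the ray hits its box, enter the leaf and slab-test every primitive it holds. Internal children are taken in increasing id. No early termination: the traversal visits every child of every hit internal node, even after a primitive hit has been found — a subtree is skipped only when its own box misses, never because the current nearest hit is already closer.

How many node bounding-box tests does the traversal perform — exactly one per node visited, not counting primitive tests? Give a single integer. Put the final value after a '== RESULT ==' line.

Trace the traversal:
N0 x:[5,42] y:[-11/3,22/3] z:[3/2,23] -> hit [5,22/3], descend [1, 2, 3, 5]
  N1 x:[7,13] y:[-11/3,16/3] z:[3/2,15/2] -> miss, prune
  N2 x:[36,42] y:[8/3,22/3] z:[17/2,20] -> miss, prune
  N3 x:[5,13] y:[-1,19/3] z:[10,18] -> miss, prune
  N5 x:[18,35] y:[-3,5/3] z:[13,23] -> miss, prune

order=[0, 1, 2, 3, 5]  |boxes|=5  |leaves|=0  hit=miss

== RESULT ==
5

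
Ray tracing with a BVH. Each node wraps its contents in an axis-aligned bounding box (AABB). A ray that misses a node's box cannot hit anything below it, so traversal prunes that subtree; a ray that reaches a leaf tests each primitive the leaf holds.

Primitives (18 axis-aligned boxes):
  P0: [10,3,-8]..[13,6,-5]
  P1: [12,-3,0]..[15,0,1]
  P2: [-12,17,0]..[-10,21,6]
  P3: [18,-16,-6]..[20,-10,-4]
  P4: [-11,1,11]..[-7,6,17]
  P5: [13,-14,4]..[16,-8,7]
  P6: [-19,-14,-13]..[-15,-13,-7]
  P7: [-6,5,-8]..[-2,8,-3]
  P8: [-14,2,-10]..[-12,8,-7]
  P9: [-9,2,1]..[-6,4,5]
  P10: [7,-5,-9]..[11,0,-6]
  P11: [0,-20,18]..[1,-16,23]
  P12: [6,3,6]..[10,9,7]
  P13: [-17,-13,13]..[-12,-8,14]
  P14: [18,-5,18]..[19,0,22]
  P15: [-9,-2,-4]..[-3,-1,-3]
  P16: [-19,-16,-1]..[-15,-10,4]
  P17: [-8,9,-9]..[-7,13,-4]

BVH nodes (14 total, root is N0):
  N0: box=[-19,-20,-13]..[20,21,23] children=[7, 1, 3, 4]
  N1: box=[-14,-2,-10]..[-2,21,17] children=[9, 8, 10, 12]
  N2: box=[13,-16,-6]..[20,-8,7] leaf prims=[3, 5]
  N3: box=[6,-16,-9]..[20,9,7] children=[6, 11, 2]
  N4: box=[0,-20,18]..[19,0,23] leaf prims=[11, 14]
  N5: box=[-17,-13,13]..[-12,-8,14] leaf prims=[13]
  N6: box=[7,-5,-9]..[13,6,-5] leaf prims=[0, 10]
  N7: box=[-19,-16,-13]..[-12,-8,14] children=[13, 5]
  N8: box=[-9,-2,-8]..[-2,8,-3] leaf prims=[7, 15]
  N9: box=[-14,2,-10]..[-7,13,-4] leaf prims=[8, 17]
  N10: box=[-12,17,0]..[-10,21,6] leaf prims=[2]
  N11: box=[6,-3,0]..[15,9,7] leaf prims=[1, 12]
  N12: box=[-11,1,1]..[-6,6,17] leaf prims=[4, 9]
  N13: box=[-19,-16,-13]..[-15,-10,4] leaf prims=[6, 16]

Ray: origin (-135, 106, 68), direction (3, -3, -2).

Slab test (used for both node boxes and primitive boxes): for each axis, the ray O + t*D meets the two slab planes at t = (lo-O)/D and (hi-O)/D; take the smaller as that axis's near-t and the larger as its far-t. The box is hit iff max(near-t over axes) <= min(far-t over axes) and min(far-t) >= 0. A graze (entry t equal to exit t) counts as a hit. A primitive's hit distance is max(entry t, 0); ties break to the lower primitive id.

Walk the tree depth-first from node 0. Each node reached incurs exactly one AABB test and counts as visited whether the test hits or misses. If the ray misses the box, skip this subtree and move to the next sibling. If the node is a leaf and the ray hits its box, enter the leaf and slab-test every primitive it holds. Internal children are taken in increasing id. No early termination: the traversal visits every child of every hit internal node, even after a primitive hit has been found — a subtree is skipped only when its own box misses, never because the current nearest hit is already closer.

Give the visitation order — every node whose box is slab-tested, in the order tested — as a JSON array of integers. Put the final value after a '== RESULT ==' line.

Trace the traversal:
N0 x:[116/3,155/3] y:[85/3,42] z:[45/2,81/2] -> hit [116/3,81/2], descend [1, 3, 4, 7]
  N1 x:[121/3,133/3] y:[85/3,36] z:[51/2,39] -> miss, prune
  N3 x:[47,155/3] y:[97/3,122/3] z:[61/2,77/2] -> miss, prune
  N4 x:[45,154/3] y:[106/3,42] z:[45/2,25] -> miss, prune
  N7 x:[116/3,41] y:[38,122/3] z:[27,81/2] -> hit [116/3,81/2], descend [5, 13]
    N5 x:[118/3,41] y:[38,119/3] z:[27,55/2] -> miss, prune
    N13 x:[116/3,40] y:[116/3,122/3] z:[32,81/2] -> hit [116/3,40] leaf, test {P6@t=119/3, P16(miss)}

Summary -> nodes [0, 1, 3, 4, 7, 5, 13]; box-tests=7; leaf-entries=1; first=P6

== RESULT ==
[0, 1, 3, 4, 7, 5, 13]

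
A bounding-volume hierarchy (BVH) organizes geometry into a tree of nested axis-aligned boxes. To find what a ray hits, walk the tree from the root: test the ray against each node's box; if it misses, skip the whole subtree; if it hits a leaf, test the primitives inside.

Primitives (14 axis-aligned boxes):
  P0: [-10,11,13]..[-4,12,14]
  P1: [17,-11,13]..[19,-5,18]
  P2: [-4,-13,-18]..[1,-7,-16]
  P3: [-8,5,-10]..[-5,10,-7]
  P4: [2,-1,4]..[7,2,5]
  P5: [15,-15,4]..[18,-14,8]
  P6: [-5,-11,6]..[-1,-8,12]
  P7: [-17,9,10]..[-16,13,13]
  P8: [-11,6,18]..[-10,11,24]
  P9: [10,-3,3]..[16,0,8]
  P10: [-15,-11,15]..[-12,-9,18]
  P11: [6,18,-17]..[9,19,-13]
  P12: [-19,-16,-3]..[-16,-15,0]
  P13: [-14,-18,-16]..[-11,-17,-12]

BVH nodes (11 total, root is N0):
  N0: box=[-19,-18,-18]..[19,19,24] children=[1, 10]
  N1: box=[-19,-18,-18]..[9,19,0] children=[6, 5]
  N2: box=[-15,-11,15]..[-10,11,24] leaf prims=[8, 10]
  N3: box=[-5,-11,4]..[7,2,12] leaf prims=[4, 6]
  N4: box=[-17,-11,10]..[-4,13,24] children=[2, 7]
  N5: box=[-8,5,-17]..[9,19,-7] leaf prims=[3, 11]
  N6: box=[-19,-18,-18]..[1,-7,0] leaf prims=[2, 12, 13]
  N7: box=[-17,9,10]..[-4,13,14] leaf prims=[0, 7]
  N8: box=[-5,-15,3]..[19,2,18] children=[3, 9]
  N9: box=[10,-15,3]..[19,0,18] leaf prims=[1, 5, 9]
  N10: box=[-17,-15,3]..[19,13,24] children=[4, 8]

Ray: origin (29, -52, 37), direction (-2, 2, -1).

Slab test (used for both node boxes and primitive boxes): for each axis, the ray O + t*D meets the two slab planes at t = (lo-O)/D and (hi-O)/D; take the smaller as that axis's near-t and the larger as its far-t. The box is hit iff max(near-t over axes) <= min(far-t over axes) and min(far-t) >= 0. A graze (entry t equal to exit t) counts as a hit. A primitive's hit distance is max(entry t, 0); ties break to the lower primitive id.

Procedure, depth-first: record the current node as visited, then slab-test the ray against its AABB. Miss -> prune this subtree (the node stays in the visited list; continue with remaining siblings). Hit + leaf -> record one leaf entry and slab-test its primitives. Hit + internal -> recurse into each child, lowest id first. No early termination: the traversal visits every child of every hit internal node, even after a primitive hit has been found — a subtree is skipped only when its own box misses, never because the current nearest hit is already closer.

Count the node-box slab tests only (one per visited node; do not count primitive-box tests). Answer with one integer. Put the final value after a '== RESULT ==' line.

Traverse from the root:
N0 x:[5,24] y:[17,71/2] z:[13,55] -> hit [17,24], descend [1, 10]
  N1 x:[10,24] y:[17,71/2] z:[37,55] -> miss, prune
  N10 x:[5,23] y:[37/2,65/2] z:[13,34] -> hit [37/2,23], descend [4, 8]
    N4 x:[33/2,23] y:[41/2,65/2] z:[13,27] -> hit [41/2,23], descend [2, 7]
      N2 x:[39/2,22] y:[41/2,63/2] z:[13,22] -> hit [41/2,22] leaf, test {P8(miss), P10@t=41/2}
      N7 x:[33/2,23] y:[61/2,65/2] z:[23,27] -> miss, prune
    N8 x:[5,17] y:[37/2,27] z:[19,34] -> miss, prune

Summary -> nodes [0, 1, 10, 4, 2, 7, 8]; box-tests=7; leaf-entries=1; first=P10

== RESULT ==
7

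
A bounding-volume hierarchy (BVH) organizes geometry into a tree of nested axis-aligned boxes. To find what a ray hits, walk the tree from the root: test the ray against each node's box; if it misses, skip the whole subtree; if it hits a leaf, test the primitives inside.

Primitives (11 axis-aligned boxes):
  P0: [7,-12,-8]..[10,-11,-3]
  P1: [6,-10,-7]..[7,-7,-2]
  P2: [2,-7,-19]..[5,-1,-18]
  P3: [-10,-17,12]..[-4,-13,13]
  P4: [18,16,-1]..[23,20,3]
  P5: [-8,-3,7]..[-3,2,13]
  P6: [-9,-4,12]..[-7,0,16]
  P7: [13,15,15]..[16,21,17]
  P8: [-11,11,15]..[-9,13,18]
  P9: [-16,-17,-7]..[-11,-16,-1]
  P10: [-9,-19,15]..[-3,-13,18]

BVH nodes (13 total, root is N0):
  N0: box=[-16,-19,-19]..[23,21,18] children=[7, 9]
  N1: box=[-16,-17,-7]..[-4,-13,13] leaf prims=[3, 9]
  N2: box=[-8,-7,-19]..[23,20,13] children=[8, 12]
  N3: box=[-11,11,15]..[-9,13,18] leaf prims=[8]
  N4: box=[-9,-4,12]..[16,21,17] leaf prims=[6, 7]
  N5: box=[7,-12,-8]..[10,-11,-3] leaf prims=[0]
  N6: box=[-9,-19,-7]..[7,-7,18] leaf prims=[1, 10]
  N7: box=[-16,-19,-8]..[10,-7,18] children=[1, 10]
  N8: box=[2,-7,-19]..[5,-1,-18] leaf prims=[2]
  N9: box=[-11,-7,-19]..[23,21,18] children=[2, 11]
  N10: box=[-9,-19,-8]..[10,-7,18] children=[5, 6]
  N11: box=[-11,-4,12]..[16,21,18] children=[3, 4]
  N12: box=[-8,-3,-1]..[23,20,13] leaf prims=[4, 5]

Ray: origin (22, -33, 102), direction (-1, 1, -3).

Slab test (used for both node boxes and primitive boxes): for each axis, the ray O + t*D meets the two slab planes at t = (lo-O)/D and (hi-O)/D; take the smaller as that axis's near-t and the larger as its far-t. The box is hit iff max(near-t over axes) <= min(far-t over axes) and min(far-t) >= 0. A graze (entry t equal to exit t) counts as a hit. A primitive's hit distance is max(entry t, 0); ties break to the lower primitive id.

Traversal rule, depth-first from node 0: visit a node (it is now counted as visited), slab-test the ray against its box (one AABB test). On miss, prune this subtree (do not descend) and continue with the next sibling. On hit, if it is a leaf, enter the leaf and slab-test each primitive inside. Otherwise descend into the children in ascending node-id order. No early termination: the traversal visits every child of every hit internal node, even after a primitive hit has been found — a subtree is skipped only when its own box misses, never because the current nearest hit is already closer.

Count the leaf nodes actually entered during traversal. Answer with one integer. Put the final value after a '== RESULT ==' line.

Trace the traversal:
N0 x:[-1,38] y:[14,54] z:[28,121/3] -> hit [28,38], descend [7, 9]
  N7 x:[12,38] y:[14,26] z:[28,110/3] -> miss, prune
  N9 x:[-1,33] y:[26,54] z:[28,121/3] -> hit [28,33], descend [2, 11]
    N2 x:[-1,30] y:[26,53] z:[89/3,121/3] -> hit [89/3,30], descend [8, 12]
      N8 x:[17,20] y:[26,32] z:[40,121/3] -> miss, prune
      N12 x:[-1,30] y:[30,53] z:[89/3,103/3] -> hit [30,30] leaf, test {P4(miss), P5@t=30}
    N11 x:[6,33] y:[29,54] z:[28,30] -> hit [29,30], descend [3, 4]
      N3 x:[31,33] y:[44,46] z:[28,29] -> miss, prune
      N4 x:[6,31] y:[29,54] z:[85/3,30] -> hit [29,30] leaf, test {P6@t=29, P7(miss)}

Summary -> nodes [0, 7, 9, 2, 8, 12, 11, 3, 4]; box-tests=9; leaf-entries=2; first=P6

== RESULT ==
2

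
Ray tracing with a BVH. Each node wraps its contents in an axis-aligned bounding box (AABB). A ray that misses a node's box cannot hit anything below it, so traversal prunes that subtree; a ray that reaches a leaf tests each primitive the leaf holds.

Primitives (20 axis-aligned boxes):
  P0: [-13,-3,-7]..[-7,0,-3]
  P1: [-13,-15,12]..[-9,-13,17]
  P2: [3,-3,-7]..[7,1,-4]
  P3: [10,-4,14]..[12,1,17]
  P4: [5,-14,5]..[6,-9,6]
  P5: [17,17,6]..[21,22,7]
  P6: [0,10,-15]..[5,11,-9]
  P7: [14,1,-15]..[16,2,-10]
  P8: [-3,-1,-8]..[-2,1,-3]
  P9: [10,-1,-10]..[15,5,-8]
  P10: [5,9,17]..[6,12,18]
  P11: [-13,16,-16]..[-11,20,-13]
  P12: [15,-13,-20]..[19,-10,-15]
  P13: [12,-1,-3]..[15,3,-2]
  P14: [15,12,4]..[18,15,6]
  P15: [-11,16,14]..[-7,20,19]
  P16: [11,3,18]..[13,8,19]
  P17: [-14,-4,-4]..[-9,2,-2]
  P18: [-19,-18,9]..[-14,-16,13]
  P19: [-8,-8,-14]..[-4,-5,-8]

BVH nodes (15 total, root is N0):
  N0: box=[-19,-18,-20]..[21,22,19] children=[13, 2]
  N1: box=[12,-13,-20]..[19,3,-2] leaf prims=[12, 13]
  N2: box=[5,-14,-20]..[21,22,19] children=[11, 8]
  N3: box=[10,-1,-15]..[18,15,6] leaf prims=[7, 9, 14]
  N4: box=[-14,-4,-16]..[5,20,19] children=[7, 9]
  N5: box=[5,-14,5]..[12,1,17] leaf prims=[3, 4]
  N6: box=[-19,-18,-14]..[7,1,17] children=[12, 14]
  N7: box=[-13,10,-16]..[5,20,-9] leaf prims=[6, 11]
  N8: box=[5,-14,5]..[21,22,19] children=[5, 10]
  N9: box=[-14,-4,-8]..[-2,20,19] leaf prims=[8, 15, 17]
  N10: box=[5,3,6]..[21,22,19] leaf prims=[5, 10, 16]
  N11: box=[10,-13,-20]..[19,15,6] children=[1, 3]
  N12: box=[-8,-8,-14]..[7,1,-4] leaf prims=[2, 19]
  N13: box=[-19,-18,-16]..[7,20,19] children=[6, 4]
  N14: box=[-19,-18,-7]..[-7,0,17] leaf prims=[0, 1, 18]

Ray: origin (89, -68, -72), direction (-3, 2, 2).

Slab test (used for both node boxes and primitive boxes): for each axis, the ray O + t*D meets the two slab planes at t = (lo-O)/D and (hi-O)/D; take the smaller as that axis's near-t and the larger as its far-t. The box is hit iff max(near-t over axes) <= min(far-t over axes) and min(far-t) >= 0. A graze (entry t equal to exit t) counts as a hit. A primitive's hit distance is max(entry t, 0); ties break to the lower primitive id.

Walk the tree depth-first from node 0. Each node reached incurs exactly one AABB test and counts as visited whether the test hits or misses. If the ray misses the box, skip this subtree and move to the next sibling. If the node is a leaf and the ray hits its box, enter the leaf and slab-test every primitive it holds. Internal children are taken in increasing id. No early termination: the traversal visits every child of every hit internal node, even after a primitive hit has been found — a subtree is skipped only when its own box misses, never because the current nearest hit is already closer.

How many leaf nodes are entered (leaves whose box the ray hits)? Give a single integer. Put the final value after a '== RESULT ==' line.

Trace the traversal:
N0 x:[68/3,36] y:[25,45] z:[26,91/2] -> hit [26,36], descend [2, 13]
  N2 x:[68/3,28] y:[27,45] z:[26,91/2] -> hit [27,28], descend [8, 11]
    N8 x:[68/3,28] y:[27,45] z:[77/2,91/2] -> miss, prune
    N11 x:[70/3,79/3] y:[55/2,83/2] z:[26,39] -> miss, prune
  N13 x:[82/3,36] y:[25,44] z:[28,91/2] -> hit [28,36], descend [4, 6]
    N4 x:[28,103/3] y:[32,44] z:[28,91/2] -> hit [32,103/3], descend [7, 9]
      N7 x:[28,34] y:[39,44] z:[28,63/2] -> miss, prune
      N9 x:[91/3,103/3] y:[32,44] z:[32,91/2] -> hit [32,103/3] leaf, test {P8(miss), P15(miss), P17@t=34}
    N6 x:[82/3,36] y:[25,69/2] z:[29,89/2] -> hit [29,69/2], descend [12, 14]
      N12 x:[82/3,97/3] y:[30,69/2] z:[29,34] -> hit [30,97/3] leaf, test {P2(miss), P19@t=31}
      N14 x:[32,36] y:[25,34] z:[65/2,89/2] -> hit [65/2,34] leaf, test {P0@t=65/2, P1(miss), P18(miss)}

11 AABB tests over nodes [0, 2, 8, 11, 13, 4, 7, 9, 6, 12, 14]; 3 leaves entered; closest P19.

== RESULT ==
3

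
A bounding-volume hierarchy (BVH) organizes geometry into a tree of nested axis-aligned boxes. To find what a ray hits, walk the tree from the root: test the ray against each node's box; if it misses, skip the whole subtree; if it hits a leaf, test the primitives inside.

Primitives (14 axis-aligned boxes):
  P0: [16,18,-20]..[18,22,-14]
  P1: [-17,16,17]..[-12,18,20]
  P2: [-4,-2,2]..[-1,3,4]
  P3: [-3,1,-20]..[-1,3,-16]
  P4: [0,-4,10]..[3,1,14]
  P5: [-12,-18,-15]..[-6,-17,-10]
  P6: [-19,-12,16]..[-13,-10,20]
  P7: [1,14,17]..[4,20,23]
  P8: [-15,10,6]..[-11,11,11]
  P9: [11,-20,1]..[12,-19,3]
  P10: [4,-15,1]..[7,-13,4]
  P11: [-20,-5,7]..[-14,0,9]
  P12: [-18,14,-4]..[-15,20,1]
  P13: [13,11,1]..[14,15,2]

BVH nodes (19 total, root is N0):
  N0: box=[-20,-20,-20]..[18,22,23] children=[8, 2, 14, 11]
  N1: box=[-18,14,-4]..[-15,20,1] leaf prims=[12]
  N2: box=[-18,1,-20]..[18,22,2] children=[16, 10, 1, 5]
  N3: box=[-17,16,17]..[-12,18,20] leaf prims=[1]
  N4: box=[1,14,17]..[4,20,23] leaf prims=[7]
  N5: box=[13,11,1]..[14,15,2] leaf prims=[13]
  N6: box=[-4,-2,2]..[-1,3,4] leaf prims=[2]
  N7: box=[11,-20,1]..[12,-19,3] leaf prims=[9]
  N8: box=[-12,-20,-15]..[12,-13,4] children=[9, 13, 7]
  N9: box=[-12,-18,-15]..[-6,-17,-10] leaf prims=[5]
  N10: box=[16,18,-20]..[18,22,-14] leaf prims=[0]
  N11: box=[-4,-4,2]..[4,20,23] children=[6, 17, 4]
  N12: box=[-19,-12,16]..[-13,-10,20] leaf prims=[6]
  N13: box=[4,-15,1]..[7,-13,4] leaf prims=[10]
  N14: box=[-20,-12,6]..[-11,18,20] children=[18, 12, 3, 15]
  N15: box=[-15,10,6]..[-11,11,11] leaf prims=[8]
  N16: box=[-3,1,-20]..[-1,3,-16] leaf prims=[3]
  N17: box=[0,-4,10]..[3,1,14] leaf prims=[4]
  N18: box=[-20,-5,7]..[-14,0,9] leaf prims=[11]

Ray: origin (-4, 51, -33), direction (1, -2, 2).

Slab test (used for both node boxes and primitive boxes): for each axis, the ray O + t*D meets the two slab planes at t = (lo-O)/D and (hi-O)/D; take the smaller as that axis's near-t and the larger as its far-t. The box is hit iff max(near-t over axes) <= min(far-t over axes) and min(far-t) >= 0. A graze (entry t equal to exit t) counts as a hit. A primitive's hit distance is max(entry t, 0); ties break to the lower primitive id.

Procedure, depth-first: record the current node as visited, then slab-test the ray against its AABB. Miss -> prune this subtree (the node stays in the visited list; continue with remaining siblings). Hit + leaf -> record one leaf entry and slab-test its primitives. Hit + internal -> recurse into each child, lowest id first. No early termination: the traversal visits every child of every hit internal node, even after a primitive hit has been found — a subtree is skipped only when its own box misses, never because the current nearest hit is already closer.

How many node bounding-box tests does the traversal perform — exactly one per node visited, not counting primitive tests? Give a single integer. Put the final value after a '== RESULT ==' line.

Traverse from the root:
N0 x:[-16,22] y:[29/2,71/2] z:[13/2,28] -> hit [29/2,22], descend [2, 8, 11, 14]
  N2 x:[-14,22] y:[29/2,25] z:[13/2,35/2] -> hit [29/2,35/2], descend [1, 5, 10, 16]
    N1 x:[-14,-11] y:[31/2,37/2] z:[29/2,17] -> miss, prune
    N5 x:[17,18] y:[18,20] z:[17,35/2] -> miss, prune
    N10 x:[20,22] y:[29/2,33/2] z:[13/2,19/2] -> miss, prune
    N16 x:[1,3] y:[24,25] z:[13/2,17/2] -> miss, prune
  N8 x:[-8,16] y:[32,71/2] z:[9,37/2] -> miss, prune
  N11 x:[0,8] y:[31/2,55/2] z:[35/2,28] -> miss, prune
  N14 x:[-16,-7] y:[33/2,63/2] z:[39/2,53/2] -> miss, prune

Summary -> nodes [0, 2, 1, 5, 10, 16, 8, 11, 14]; box-tests=9; leaf-entries=0; first=miss

== RESULT ==
9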